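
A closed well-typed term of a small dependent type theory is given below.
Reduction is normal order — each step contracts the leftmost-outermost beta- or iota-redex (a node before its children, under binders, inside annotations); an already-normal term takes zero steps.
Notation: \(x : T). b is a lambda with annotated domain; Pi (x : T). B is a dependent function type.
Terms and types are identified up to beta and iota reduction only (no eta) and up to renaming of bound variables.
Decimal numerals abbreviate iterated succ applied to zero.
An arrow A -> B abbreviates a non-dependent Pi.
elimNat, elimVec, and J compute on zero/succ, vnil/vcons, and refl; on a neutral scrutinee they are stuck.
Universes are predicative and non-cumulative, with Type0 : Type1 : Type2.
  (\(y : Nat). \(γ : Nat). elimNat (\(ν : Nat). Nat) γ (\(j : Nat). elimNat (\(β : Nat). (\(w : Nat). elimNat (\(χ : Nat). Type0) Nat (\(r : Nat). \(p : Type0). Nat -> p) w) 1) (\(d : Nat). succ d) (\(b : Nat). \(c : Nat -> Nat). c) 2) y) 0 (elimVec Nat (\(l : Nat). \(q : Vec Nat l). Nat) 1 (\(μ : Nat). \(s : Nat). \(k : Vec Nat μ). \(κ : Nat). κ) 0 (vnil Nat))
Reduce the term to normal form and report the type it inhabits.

reduced normal form:
  1
type:
  Nat


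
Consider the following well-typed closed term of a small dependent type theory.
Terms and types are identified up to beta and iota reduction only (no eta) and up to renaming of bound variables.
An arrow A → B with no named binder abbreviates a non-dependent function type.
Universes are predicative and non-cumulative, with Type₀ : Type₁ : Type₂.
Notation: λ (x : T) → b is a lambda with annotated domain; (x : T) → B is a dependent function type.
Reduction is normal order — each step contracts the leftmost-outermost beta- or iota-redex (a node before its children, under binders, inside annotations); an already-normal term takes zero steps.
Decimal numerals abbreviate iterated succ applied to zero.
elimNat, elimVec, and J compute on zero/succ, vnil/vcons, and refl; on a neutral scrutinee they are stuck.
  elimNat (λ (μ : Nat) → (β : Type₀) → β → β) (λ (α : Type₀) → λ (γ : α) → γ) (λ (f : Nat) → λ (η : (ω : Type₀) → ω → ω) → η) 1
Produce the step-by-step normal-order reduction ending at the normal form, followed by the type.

reduction (normal order):
  elimNat (λ (μ : Nat) → (β : Type₀) → β → β) (λ (α : Type₀) → λ (γ : α) → γ) (λ (f : Nat) → λ (η : (ω : Type₀) → ω → ω) → η) 1
  ~> (λ (μ : Nat) → λ (β : (α : Type₀) → α → α) → β) 0 (elimNat (λ (γ : Nat) → (f : Type₀) → f → f) (λ (η : Type₀) → λ (ω : η) → ω) (λ (ν : Nat) → λ (e : (χ : Type₀) → χ → χ) → e) 0)
  ~> (λ (μ : (β : Type₀) → β → β) → μ) (elimNat (λ (α : Nat) → (γ : Type₀) → γ → γ) (λ (f : Type₀) → λ (η : f) → η) (λ (ω : Nat) → λ (ν : (e : Type₀) → e → e) → ν) 0)
  ~> elimNat (λ (μ : Nat) → (β : Type₀) → β → β) (λ (α : Type₀) → λ (γ : α) → γ) (λ (f : Nat) → λ (η : (ω : Type₀) → ω → ω) → η) 0
  ~> λ (μ : Type₀) → λ (β : μ) → β
inferred type:
  (μ : Type₀) → μ → μ


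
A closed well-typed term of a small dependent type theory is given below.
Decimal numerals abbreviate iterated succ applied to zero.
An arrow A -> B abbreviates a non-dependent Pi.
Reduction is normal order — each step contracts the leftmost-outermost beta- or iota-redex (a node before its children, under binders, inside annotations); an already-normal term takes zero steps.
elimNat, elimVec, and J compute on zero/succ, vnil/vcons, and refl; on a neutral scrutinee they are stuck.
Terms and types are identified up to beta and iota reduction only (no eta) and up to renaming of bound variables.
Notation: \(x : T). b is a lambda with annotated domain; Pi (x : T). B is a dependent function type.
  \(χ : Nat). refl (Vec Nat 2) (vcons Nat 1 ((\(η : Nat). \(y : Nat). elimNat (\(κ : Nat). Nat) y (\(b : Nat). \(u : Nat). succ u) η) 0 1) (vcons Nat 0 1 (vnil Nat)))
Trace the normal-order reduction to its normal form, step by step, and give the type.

normal-order reduction:
  \(χ : Nat). refl (Vec Nat 2) (vcons Nat 1 ((\(η : Nat). \(y : Nat). elimNat (\(κ : Nat). Nat) y (\(b : Nat). \(u : Nat). succ u) η) 0 1) (vcons Nat 0 1 (vnil Nat)))
  ~> \(χ : Nat). refl (Vec Nat 2) (vcons Nat 1 ((\(η : Nat). elimNat (\(y : Nat). Nat) η (\(κ : Nat). \(b : Nat). succ b) 0) 1) (vcons Nat 0 1 (vnil Nat)))
  ~> \(χ : Nat). refl (Vec Nat 2) (vcons Nat 1 (elimNat (\(η : Nat). Nat) 1 (\(y : Nat). \(κ : Nat). succ κ) 0) (vcons Nat 0 1 (vnil Nat)))
  ~> \(χ : Nat). refl (Vec Nat 2) (vcons Nat 1 1 (vcons Nat 0 1 (vnil Nat)))
the term's type:
  Nat -> Eq (Vec Nat 2) (vcons Nat 1 1 (vcons Nat 0 1 (vnil Nat))) (vcons Nat 1 1 (vcons Nat 0 1 (vnil Nat)))


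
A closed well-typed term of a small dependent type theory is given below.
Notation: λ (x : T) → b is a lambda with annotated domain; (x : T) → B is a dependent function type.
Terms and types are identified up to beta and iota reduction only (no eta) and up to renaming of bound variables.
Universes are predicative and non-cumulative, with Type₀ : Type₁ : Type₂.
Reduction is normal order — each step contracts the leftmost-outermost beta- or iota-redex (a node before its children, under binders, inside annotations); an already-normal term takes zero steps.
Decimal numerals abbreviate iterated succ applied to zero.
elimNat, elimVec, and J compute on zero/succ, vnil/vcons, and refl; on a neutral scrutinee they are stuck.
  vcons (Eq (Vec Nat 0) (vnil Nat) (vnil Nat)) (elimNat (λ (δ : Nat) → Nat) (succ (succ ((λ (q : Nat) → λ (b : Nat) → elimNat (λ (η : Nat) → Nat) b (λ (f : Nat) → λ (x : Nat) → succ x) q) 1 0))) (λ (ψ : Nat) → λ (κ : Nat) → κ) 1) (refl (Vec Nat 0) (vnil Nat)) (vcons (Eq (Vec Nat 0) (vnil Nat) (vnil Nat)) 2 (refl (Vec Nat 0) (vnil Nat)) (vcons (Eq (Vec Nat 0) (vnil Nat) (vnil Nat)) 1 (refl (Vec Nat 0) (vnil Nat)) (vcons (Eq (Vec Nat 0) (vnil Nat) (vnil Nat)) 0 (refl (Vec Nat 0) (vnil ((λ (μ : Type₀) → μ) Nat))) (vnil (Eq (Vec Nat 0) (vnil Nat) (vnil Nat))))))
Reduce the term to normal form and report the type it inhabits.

resulting normal form:
  vcons (Eq (Vec Nat 0) (vnil Nat) (vnil Nat)) 3 (refl (Vec Nat 0) (vnil Nat)) (vcons (Eq (Vec Nat 0) (vnil Nat) (vnil Nat)) 2 (refl (Vec Nat 0) (vnil Nat)) (vcons (Eq (Vec Nat 0) (vnil Nat) (vnil Nat)) 1 (refl (Vec Nat 0) (vnil Nat)) (vcons (Eq (Vec Nat 0) (vnil Nat) (vnil Nat)) 0 (refl (Vec Nat 0) (vnil Nat)) (vnil (Eq (Vec Nat 0) (vnil Nat) (vnil Nat))))))
type:
  Vec (Eq (Vec Nat 0) (vnil Nat) (vnil Nat)) 4
observation: 11 normal-order steps separate the term from its normal form.


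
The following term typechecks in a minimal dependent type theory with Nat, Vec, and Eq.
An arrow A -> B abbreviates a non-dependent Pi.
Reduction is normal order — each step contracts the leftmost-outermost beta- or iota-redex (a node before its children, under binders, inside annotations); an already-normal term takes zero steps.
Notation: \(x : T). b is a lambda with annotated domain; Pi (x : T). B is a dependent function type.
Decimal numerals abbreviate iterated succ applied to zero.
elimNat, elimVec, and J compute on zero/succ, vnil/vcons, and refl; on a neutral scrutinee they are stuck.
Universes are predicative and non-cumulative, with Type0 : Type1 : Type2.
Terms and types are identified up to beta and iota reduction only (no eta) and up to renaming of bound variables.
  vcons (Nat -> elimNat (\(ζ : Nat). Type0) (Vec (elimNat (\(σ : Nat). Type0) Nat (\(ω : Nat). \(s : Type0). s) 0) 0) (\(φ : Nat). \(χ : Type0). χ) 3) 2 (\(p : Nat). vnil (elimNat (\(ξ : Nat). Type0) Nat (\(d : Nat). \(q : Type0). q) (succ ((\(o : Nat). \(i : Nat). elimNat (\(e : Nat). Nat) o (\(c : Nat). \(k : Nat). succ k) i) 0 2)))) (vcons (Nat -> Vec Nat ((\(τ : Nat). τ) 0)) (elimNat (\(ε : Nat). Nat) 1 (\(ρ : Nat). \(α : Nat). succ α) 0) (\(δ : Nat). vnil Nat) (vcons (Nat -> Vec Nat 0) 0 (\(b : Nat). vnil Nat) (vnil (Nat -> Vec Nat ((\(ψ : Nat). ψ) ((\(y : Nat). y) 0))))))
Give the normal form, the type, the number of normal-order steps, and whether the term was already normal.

reduced normal form:
  vcons (Nat -> Vec Nat 0) 2 (\(ζ : Nat). vnil Nat) (vcons (Nat -> Vec Nat 0) 1 (\(σ : Nat). vnil Nat) (vcons (Nat -> Vec Nat 0) 0 (\(ω : Nat). vnil Nat) (vnil (Nat -> Vec Nat 0))))
type:
  Vec (Nat -> Vec Nat 0) 3
reduction steps (normal order): 34
term was already normal: no
first contracted redex: an elimNat iota-redex


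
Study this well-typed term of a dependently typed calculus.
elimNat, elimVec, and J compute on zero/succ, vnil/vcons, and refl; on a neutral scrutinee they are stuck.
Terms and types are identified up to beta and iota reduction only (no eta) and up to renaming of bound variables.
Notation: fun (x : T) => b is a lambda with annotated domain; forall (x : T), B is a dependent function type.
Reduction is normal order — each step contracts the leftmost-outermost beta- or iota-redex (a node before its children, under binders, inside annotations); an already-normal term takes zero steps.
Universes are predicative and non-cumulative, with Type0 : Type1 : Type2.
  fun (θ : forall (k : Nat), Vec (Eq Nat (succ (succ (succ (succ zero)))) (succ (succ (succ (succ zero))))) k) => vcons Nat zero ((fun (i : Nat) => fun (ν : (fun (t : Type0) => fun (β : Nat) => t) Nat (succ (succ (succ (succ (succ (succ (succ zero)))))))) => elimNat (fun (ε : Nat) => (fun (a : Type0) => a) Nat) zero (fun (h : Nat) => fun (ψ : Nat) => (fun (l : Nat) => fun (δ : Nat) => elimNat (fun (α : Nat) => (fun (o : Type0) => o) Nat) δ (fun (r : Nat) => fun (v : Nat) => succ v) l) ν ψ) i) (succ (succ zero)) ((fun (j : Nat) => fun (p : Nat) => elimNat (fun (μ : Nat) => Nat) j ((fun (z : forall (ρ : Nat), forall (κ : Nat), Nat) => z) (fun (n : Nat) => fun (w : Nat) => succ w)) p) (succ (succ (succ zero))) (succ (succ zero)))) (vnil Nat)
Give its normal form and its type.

resulting normal form:
  fun (θ : forall (k : Nat), Vec (Eq Nat (succ (succ (succ (succ zero)))) (succ (succ (succ (succ zero))))) k) => vcons Nat zero (succ (succ (succ (succ (succ (succ (succ (succ (succ (succ zero)))))))))) (vnil Nat)
inferred type:
  forall (θ : forall (k : Nat), Vec (Eq Nat (succ (succ (succ (succ zero)))) (succ (succ (succ (succ zero))))) k), Vec Nat (succ zero)
observation: the term reaches its normal form after 69 normal-order steps.


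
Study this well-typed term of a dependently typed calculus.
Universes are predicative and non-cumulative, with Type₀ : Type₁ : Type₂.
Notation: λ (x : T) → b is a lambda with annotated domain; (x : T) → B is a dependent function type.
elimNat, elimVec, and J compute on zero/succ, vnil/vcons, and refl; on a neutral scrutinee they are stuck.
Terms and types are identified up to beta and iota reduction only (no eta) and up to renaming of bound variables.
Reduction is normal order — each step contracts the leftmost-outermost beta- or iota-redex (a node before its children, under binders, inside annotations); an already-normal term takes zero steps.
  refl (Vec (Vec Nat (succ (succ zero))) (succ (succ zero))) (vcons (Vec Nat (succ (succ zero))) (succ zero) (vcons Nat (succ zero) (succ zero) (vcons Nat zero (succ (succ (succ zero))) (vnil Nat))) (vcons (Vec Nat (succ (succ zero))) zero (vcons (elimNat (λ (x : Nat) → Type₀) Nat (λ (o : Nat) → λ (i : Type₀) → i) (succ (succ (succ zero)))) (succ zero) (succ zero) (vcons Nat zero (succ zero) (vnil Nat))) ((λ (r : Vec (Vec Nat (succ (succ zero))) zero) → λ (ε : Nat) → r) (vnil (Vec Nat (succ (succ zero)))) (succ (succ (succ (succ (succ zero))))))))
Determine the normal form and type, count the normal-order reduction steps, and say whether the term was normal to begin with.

reduced normal form:
  refl (Vec (Vec Nat (succ (succ zero))) (succ (succ zero))) (vcons (Vec Nat (succ (succ zero))) (succ zero) (vcons Nat (succ zero) (succ zero) (vcons Nat zero (succ (succ (succ zero))) (vnil Nat))) (vcons (Vec Nat (succ (succ zero))) zero (vcons Nat (succ zero) (succ zero) (vcons Nat zero (succ zero) (vnil Nat))) (vnil (Vec Nat (succ (succ zero))))))
type:
  Eq (Vec (Vec Nat (succ (succ zero))) (succ (succ zero))) (vcons (Vec Nat (succ (succ zero))) (succ zero) (vcons Nat (succ zero) (succ zero) (vcons Nat zero (succ (succ (succ zero))) (vnil Nat))) (vcons (Vec Nat (succ (succ zero))) zero (vcons Nat (succ zero) (succ zero) (vcons Nat zero (succ zero) (vnil Nat))) (vnil (Vec Nat (succ (succ zero)))))) (vcons (Vec Nat (succ (succ zero))) (succ zero) (vcons Nat (succ zero) (succ zero) (vcons Nat zero (succ (succ (succ zero))) (vnil Nat))) (vcons (Vec Nat (succ (succ zero))) zero (vcons Nat (succ zero) (succ zero) (vcons Nat zero (succ zero) (vnil Nat))) (vnil (Vec Nat (succ (succ zero))))))
reduction steps (normal order): 12
started in normal form: no
first contracted redex: an elimNat iota-redex


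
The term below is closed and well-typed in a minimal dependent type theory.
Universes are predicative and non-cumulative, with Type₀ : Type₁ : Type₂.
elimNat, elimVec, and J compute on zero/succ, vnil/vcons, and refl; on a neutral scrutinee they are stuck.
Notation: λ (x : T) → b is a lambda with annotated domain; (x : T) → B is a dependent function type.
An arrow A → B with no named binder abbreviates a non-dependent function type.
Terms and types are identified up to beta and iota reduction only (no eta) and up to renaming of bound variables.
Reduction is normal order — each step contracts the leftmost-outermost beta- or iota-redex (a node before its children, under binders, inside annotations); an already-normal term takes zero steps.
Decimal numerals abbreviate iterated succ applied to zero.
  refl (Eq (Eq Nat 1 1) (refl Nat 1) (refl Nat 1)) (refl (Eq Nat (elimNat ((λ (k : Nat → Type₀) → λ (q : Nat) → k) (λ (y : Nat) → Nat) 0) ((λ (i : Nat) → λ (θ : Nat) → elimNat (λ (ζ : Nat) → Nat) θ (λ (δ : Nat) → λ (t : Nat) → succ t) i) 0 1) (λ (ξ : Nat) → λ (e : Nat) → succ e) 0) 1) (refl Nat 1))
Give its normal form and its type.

normal form:
  refl (Eq (Eq Nat 1 1) (refl Nat 1) (refl Nat 1)) (refl (Eq Nat 1 1) (refl Nat 1))
inferred type:
  Eq (Eq (Eq Nat 1 1) (refl Nat 1) (refl Nat 1)) (refl (Eq Nat 1 1) (refl Nat 1)) (refl (Eq Nat 1 1) (refl Nat 1))


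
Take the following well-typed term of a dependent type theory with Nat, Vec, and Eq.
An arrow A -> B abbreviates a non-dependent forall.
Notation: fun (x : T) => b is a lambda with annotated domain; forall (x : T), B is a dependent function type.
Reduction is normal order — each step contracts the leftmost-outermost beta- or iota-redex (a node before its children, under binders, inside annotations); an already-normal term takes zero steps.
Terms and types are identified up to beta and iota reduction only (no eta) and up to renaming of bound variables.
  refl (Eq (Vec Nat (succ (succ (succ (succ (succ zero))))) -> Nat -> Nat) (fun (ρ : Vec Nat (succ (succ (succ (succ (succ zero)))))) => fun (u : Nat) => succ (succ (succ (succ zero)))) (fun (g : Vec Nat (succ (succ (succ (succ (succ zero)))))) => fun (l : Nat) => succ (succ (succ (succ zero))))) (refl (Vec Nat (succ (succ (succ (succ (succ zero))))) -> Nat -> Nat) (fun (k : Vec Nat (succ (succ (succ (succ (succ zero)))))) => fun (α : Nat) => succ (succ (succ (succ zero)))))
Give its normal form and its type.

normal form:
  refl (Eq (Vec Nat (succ (succ (succ (succ (succ zero))))) -> Nat -> Nat) (fun (ρ : Vec Nat (succ (succ (succ (succ (succ zero)))))) => fun (u : Nat) => succ (succ (succ (succ zero)))) (fun (g : Vec Nat (succ (succ (succ (succ (succ zero)))))) => fun (l : Nat) => succ (succ (succ (succ zero))))) (refl (Vec Nat (succ (succ (succ (succ (succ zero))))) -> Nat -> Nat) (fun (k : Vec Nat (succ (succ (succ (succ (succ zero)))))) => fun (α : Nat) => succ (succ (succ (succ zero)))))
type:
  Eq (Eq (Vec Nat (succ (succ (succ (succ (succ zero))))) -> Nat -> Nat) (fun (ρ : Vec Nat (succ (succ (succ (succ (succ zero)))))) => fun (u : Nat) => succ (succ (succ (succ zero)))) (fun (g : Vec Nat (succ (succ (succ (succ (succ zero)))))) => fun (l : Nat) => succ (succ (succ (succ zero))))) (refl (Vec Nat (succ (succ (succ (succ (succ zero))))) -> Nat -> Nat) (fun (k : Vec Nat (succ (succ (succ (succ (succ zero)))))) => fun (α : Nat) => succ (succ (succ (succ zero))))) (refl (Vec Nat (succ (succ (succ (succ (succ zero))))) -> Nat -> Nat) (fun (q : Vec Nat (succ (succ (succ (succ (succ zero)))))) => fun (r : Nat) => succ (succ (succ (succ zero)))))


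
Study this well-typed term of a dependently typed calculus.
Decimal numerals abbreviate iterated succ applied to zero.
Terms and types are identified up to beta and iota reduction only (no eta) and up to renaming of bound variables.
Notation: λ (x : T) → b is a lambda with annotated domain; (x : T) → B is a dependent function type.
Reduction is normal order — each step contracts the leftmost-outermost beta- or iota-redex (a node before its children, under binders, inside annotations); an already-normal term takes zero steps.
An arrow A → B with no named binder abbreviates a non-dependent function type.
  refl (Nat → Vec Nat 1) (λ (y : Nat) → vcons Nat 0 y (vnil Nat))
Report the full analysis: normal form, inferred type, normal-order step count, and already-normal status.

reduced normal form:
  refl (Nat → Vec Nat 1) (λ (y : Nat) → vcons Nat 0 y (vnil Nat))
the term's type:
  Eq (Nat → Vec Nat 1) (λ (y : Nat) → vcons Nat 0 y (vnil Nat)) (λ (i : Nat) → vcons Nat 0 i (vnil Nat))
normal-order step count: 0
started in normal form: yes


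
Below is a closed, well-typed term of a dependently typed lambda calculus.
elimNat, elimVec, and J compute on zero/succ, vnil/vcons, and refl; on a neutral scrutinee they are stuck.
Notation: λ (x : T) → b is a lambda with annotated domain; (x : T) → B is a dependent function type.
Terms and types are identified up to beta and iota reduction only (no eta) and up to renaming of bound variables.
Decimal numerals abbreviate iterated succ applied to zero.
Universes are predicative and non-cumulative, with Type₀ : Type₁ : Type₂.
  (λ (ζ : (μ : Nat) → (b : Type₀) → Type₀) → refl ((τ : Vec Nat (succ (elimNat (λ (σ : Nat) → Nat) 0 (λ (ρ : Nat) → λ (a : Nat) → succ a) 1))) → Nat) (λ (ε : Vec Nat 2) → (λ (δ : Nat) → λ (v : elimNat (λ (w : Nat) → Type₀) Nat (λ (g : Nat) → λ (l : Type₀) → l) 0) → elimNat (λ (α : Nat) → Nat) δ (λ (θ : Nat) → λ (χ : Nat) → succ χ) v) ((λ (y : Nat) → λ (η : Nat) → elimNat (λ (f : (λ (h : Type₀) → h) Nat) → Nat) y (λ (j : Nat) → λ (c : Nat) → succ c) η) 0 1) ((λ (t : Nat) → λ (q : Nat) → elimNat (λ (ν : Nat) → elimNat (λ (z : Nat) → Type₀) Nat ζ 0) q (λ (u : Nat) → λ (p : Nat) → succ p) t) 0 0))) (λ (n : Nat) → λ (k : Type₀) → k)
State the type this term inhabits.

type:
  Eq ((ζ : Vec Nat 2) → Nat) (λ (μ : Vec Nat 2) → 1) (λ (b : Vec Nat 2) → 1)


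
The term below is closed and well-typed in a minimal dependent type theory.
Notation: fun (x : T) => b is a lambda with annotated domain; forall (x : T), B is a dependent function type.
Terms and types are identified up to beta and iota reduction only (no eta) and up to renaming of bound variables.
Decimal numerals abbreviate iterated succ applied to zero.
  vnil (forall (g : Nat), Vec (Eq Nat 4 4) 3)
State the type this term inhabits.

the term's type:
  Vec (forall (g : Nat), Vec (Eq Nat 4 4) 3) 0


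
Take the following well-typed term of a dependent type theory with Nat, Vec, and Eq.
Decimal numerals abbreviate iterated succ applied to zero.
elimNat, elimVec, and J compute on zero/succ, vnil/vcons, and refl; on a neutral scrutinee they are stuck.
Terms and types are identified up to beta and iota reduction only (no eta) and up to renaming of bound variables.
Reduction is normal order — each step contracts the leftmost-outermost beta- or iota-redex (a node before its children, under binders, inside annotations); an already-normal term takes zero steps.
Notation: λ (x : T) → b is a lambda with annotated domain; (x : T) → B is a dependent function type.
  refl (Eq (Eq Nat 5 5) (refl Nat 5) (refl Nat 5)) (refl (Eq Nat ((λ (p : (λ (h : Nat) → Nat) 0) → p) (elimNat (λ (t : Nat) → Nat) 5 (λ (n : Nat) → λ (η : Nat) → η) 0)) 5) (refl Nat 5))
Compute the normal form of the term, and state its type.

reduced normal form:
  refl (Eq (Eq Nat 5 5) (refl Nat 5) (refl Nat 5)) (refl (Eq Nat 5 5) (refl Nat 5))
the term's type:
  Eq (Eq (Eq Nat 5 5) (refl Nat 5) (refl Nat 5)) (refl (Eq Nat 5 5) (refl Nat 5)) (refl (Eq Nat 5 5) (refl Nat 5))


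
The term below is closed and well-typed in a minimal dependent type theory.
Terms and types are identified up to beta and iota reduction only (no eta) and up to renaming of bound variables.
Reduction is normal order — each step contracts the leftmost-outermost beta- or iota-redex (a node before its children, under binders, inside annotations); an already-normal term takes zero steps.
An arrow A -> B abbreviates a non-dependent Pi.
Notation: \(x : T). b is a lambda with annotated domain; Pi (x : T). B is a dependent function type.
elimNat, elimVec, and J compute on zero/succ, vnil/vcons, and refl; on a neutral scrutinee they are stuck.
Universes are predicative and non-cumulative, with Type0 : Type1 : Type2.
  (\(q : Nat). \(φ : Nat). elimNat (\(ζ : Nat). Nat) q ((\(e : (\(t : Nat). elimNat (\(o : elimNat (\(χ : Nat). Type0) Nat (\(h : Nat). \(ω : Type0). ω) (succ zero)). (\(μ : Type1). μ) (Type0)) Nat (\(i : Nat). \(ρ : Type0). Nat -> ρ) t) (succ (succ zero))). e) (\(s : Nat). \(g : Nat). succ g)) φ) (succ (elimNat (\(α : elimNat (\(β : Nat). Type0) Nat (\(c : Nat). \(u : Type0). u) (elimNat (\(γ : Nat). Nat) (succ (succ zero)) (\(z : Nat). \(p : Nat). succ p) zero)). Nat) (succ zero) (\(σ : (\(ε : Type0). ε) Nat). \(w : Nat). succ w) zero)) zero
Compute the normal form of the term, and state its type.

resulting normal form:
  succ (succ zero)
the term's type:
  Nat
observation: reduction starts at a beta-redex, and 4 normal-order steps reach the normal form.


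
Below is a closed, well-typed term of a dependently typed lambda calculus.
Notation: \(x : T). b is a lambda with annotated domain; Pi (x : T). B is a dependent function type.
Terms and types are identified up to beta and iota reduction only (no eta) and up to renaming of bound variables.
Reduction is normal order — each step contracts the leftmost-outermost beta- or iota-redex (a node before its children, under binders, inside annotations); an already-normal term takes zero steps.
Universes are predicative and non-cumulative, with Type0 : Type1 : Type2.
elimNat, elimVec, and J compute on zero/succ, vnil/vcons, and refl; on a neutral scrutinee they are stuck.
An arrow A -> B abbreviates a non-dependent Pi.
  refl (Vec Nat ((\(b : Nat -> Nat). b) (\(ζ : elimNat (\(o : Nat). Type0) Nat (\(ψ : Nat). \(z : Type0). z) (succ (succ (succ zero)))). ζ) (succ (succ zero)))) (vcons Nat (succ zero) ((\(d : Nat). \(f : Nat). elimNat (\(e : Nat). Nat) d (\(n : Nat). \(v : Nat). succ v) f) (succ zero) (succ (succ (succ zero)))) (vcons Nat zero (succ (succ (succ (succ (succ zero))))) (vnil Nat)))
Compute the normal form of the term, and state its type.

normal form:
  refl (Vec Nat (succ (succ zero))) (vcons Nat (succ zero) (succ (succ (succ (succ zero)))) (vcons Nat zero (succ (succ (succ (succ (succ zero))))) (vnil Nat)))
the term's type:
  Eq (Vec Nat (succ (succ zero))) (vcons Nat (succ zero) (succ (succ (succ (succ zero)))) (vcons Nat zero (succ (succ (succ (succ (succ zero))))) (vnil Nat))) (vcons Nat (succ zero) (succ (succ (succ (succ zero)))) (vcons Nat zero (succ (succ (succ (succ (succ zero))))) (vnil Nat)))
observation: 14 normal-order steps normalize the term, beginning with a beta-redex.


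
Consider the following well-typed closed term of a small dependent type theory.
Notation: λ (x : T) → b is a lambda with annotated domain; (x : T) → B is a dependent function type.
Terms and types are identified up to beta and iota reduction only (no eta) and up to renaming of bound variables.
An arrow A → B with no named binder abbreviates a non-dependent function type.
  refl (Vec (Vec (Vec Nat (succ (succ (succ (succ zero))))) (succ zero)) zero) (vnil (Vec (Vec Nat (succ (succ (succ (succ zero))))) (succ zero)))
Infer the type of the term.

type:
  Eq (Vec (Vec (Vec Nat (succ (succ (succ (succ zero))))) (succ zero)) zero) (vnil (Vec (Vec Nat (succ (succ (succ (succ zero))))) (succ zero))) (vnil (Vec (Vec Nat (succ (succ (succ (succ zero))))) (succ zero)))


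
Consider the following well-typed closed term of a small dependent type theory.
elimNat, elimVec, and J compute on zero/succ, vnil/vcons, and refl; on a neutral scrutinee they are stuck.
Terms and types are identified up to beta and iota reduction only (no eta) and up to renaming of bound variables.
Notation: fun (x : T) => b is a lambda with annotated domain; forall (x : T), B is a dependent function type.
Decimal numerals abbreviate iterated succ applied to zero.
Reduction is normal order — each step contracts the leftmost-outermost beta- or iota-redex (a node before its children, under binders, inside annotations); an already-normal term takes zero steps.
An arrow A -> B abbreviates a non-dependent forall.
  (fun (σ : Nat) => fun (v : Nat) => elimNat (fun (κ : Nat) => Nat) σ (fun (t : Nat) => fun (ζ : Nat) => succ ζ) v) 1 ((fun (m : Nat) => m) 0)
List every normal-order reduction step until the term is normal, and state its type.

normal-order reduction sequence:
  (fun (σ : Nat) => fun (v : Nat) => elimNat (fun (κ : Nat) => Nat) σ (fun (t : Nat) => fun (ζ : Nat) => succ ζ) v) 1 ((fun (m : Nat) => m) 0)
  ~> (fun (σ : Nat) => elimNat (fun (v : Nat) => Nat) 1 (fun (κ : Nat) => fun (t : Nat) => succ t) σ) ((fun (ζ : Nat) => ζ) 0)
  ~> elimNat (fun (σ : Nat) => Nat) 1 (fun (v : Nat) => fun (κ : Nat) => succ κ) ((fun (t : Nat) => t) 0)
  ~> elimNat (fun (σ : Nat) => Nat) 1 (fun (v : Nat) => fun (κ : Nat) => succ κ) 0
  ~> 1
inferred type:
  Nat


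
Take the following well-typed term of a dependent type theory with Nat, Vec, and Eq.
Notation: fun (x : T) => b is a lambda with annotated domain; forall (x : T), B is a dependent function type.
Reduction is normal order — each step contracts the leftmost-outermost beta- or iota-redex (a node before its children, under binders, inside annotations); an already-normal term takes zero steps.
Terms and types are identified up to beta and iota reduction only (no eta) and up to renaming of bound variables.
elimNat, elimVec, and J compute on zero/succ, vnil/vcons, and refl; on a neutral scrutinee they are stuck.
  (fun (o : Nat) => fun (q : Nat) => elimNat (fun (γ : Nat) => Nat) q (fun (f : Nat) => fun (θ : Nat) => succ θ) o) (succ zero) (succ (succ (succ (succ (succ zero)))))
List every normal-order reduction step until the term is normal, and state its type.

reduction (normal order):
  (fun (o : Nat) => fun (q : Nat) => elimNat (fun (γ : Nat) => Nat) q (fun (f : Nat) => fun (θ : Nat) => succ θ) o) (succ zero) (succ (succ (succ (succ (succ zero)))))
  ~> (fun (o : Nat) => elimNat (fun (q : Nat) => Nat) o (fun (γ : Nat) => fun (f : Nat) => succ f) (succ zero)) (succ (succ (succ (succ (succ zero)))))
  ~> elimNat (fun (o : Nat) => Nat) (succ (succ (succ (succ (succ zero))))) (fun (q : Nat) => fun (γ : Nat) => succ γ) (succ zero)
  ~> (fun (o : Nat) => fun (q : Nat) => succ q) zero (elimNat (fun (γ : Nat) => Nat) (succ (succ (succ (succ (succ zero))))) (fun (f : Nat) => fun (θ : Nat) => succ θ) zero)
  ~> (fun (o : Nat) => succ o) (elimNat (fun (q : Nat) => Nat) (succ (succ (succ (succ (succ zero))))) (fun (γ : Nat) => fun (f : Nat) => succ f) zero)
  ~> succ (elimNat (fun (o : Nat) => Nat) (succ (succ (succ (succ (succ zero))))) (fun (q : Nat) => fun (γ : Nat) => succ γ) zero)
  ~> succ (succ (succ (succ (succ (succ zero)))))
the term's type:
  Nat


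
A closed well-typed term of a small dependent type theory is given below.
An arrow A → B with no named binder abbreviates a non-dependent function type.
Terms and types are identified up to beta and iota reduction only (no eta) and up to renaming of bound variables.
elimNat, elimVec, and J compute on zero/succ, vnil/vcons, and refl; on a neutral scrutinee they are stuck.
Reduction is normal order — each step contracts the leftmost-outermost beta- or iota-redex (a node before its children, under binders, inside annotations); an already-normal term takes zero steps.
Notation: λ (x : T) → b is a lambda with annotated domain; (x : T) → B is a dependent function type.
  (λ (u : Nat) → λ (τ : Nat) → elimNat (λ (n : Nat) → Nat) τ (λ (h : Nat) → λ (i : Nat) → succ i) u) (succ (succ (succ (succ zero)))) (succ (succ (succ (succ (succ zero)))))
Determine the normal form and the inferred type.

resulting normal form:
  succ (succ (succ (succ (succ (succ (succ (succ (succ zero))))))))
inferred type:
  Nat
observation: reduction starts at a beta-redex, and 15 normal-order steps reach the normal form.


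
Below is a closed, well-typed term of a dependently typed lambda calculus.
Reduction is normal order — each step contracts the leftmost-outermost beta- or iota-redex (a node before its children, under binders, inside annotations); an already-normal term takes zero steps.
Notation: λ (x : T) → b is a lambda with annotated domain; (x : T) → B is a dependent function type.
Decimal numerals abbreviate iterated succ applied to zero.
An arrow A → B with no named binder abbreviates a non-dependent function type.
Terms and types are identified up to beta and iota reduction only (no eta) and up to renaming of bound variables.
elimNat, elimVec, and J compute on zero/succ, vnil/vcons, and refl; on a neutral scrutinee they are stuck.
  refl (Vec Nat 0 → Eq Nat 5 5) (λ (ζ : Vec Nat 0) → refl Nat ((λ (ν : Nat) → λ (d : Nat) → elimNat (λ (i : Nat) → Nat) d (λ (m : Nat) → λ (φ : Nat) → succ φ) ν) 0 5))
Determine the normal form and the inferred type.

normal form:
  refl (Vec Nat 0 → Eq Nat 5 5) (λ (ζ : Vec Nat 0) → refl Nat 5)
inferred type:
  Eq (Vec Nat 0 → Eq Nat 5 5) (λ (ζ : Vec Nat 0) → refl Nat 5) (λ (ν : Vec Nat 0) → refl Nat 5)
observation: the first redex contracted is a beta-redex; the normal form is reached in 3 normal-order steps.


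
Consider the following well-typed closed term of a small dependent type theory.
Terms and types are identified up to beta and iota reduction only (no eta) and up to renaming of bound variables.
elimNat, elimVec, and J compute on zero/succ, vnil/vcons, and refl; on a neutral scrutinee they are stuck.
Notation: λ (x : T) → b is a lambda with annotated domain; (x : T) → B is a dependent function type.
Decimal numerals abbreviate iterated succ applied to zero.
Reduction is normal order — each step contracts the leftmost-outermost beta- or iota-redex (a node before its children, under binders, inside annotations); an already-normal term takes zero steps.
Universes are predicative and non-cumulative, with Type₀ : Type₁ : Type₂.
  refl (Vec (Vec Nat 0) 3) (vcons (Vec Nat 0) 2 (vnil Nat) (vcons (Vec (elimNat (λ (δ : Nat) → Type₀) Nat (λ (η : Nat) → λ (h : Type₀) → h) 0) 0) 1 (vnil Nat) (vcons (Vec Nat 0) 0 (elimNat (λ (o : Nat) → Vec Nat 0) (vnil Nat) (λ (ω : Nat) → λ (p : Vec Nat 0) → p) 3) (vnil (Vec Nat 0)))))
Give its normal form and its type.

reduced normal form:
  refl (Vec (Vec Nat 0) 3) (vcons (Vec Nat 0) 2 (vnil Nat) (vcons (Vec Nat 0) 1 (vnil Nat) (vcons (Vec Nat 0) 0 (vnil Nat) (vnil (Vec Nat 0)))))
type:
  Eq (Vec (Vec Nat 0) 3) (vcons (Vec Nat 0) 2 (vnil Nat) (vcons (Vec Nat 0) 1 (vnil Nat) (vcons (Vec Nat 0) 0 (vnil Nat) (vnil (Vec Nat 0))))) (vcons (Vec Nat 0) 2 (vnil Nat) (vcons (Vec Nat 0) 1 (vnil Nat) (vcons (Vec Nat 0) 0 (vnil Nat) (vnil (Vec Nat 0)))))
observation: reduction starts at an elimNat iota-redex, and 11 normal-order steps reach the normal form.


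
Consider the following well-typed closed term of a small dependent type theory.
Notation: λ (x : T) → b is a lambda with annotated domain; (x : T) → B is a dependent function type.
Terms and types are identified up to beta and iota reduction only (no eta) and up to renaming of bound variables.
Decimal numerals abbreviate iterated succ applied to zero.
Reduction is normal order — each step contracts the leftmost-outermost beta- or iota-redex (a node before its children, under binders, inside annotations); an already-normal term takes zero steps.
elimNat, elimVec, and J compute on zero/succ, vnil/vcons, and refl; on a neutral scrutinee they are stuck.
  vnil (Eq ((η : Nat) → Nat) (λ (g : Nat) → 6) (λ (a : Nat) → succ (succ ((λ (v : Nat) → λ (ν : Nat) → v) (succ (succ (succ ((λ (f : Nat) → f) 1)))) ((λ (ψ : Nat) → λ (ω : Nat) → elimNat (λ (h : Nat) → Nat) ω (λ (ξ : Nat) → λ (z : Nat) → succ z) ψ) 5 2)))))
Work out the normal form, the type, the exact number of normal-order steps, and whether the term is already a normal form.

resulting normal form:
  vnil (Eq ((η : Nat) → Nat) (λ (g : Nat) → 6) (λ (a : Nat) → 6))
inferred type:
  Vec (Eq ((η : Nat) → Nat) (λ (g : Nat) → 6) (λ (a : Nat) → 6)) 0
steps to reach normal form (normal order): 3
term was already normal: no
first redex: a beta-redex


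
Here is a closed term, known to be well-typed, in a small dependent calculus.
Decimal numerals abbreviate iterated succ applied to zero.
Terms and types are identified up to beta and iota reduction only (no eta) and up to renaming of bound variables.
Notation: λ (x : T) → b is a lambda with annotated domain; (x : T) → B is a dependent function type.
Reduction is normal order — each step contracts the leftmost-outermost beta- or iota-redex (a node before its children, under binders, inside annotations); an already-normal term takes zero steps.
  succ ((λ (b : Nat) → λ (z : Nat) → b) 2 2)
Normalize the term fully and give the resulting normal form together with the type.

reduced normal form:
  3
the term's type:
  Nat
observation: 2 normal-order steps normalize the term, beginning with a beta-redex.


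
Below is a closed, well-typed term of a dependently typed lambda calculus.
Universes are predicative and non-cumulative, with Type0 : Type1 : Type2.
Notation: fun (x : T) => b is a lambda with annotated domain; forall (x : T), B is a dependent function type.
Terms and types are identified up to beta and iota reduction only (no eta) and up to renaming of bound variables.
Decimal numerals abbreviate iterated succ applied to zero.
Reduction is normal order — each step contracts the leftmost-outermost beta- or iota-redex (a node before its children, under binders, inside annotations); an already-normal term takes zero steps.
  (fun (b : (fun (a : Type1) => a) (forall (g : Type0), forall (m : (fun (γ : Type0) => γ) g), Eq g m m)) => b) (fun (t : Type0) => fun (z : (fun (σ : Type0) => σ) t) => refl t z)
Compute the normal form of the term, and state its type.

resulting normal form:
  fun (b : Type0) => fun (a : b) => refl b a
inferred type:
  forall (b : Type0), forall (a : b), Eq b a a
observation: contracting a beta-redex first, the term normalizes in 2 steps.


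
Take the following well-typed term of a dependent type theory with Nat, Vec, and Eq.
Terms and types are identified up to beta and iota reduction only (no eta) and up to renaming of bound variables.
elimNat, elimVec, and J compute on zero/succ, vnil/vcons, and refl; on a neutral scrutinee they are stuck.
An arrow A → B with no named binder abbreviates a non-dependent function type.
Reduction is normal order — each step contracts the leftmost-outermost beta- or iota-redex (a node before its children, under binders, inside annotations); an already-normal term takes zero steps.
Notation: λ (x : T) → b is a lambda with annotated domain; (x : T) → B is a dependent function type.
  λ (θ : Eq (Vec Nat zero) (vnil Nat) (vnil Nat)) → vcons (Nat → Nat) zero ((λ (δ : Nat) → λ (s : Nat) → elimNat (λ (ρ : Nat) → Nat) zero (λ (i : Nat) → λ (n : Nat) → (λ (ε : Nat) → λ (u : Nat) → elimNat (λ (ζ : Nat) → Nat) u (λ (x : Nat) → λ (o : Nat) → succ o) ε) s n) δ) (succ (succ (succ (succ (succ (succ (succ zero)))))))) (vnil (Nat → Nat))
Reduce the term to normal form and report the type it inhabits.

reduced normal form:
  λ (θ : Eq (Vec Nat zero) (vnil Nat) (vnil Nat)) → vcons (Nat → Nat) zero (λ (δ : Nat) → elimNat (λ (s : Nat) → Nat) (elimNat (λ (ρ : Nat) → Nat) (elimNat (λ (i : Nat) → Nat) (elimNat (λ (n : Nat) → Nat) (elimNat (λ (ε : Nat) → Nat) (elimNat (λ (u : Nat) → Nat) (elimNat (λ (ζ : Nat) → Nat) zero (λ (x : Nat) → λ (o : Nat) → succ o) δ) (λ (k : Nat) → λ (q : Nat) → succ q) δ) (λ (κ : Nat) → λ (α : Nat) → succ α) δ) (λ (ψ : Nat) → λ (d : Nat) → succ d) δ) (λ (a : Nat) → λ (w : Nat) → succ w) δ) (λ (σ : Nat) → λ (l : Nat) → succ l) δ) (λ (τ : Nat) → λ (η : Nat) → succ η) δ) (vnil (Nat → Nat))
inferred type:
  Eq (Vec Nat zero) (vnil Nat) (vnil Nat) → Vec (Nat → Nat) (succ zero)


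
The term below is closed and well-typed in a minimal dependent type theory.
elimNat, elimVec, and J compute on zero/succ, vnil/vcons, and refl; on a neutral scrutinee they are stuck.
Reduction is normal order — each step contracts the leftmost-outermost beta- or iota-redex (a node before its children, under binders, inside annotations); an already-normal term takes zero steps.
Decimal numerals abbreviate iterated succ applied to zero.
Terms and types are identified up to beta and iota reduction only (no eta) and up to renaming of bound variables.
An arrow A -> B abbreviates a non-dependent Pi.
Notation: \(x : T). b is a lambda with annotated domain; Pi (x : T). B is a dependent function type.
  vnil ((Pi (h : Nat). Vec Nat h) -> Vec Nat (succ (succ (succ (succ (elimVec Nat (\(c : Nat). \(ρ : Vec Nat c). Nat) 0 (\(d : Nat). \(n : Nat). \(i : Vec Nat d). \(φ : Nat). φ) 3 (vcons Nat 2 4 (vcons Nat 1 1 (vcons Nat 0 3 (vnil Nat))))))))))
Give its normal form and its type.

normal form:
  vnil ((Pi (h : Nat). Vec Nat h) -> Vec Nat 4)
the term's type:
  Vec ((Pi (h : Nat). Vec Nat h) -> Vec Nat 4) 0


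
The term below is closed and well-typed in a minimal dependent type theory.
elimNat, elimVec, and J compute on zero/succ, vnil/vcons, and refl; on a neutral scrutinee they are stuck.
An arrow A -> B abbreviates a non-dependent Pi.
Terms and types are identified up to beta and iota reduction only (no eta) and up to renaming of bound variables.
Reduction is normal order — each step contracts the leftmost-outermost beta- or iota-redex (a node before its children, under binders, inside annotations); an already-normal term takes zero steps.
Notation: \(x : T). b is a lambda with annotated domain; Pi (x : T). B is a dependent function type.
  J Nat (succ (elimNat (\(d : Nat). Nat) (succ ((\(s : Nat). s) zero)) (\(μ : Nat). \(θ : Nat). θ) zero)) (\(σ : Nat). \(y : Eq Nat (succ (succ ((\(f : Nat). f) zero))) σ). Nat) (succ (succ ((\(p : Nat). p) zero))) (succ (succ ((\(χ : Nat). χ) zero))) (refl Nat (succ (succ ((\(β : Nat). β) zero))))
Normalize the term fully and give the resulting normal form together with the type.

resulting normal form:
  succ (succ zero)
the term's type:
  Nat
observation: the leftmost-outermost redex is a J iota-redex, and normalization takes 2 steps.


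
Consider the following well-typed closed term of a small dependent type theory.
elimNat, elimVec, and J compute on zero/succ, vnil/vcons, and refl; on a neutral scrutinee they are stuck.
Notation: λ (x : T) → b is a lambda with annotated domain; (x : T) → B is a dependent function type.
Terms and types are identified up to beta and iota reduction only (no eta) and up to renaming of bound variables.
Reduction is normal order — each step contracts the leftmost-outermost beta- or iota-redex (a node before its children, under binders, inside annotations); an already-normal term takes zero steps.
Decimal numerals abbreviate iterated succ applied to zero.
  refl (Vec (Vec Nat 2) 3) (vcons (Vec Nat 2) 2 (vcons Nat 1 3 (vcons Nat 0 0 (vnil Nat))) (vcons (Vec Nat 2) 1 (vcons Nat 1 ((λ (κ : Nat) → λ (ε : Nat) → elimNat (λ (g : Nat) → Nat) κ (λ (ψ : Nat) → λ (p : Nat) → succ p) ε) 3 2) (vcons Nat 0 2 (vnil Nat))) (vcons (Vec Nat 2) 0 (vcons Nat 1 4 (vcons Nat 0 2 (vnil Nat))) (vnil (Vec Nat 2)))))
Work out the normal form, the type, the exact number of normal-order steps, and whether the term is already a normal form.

reduced normal form:
  refl (Vec (Vec Nat 2) 3) (vcons (Vec Nat 2) 2 (vcons Nat 1 3 (vcons Nat 0 0 (vnil Nat))) (vcons (Vec Nat 2) 1 (vcons Nat 1 5 (vcons Nat 0 2 (vnil Nat))) (vcons (Vec Nat 2) 0 (vcons Nat 1 4 (vcons Nat 0 2 (vnil Nat))) (vnil (Vec Nat 2)))))
type:
  Eq (Vec (Vec Nat 2) 3) (vcons (Vec Nat 2) 2 (vcons Nat 1 3 (vcons Nat 0 0 (vnil Nat))) (vcons (Vec Nat 2) 1 (vcons Nat 1 5 (vcons Nat 0 2 (vnil Nat))) (vcons (Vec Nat 2) 0 (vcons Nat 1 4 (vcons Nat 0 2 (vnil Nat))) (vnil (Vec Nat 2))))) (vcons (Vec Nat 2) 2 (vcons Nat 1 3 (vcons Nat 0 0 (vnil Nat))) (vcons (Vec Nat 2) 1 (vcons Nat 1 5 (vcons Nat 0 2 (vnil Nat))) (vcons (Vec Nat 2) 0 (vcons Nat 1 4 (vcons Nat 0 2 (vnil Nat))) (vnil (Vec Nat 2)))))
reduction steps (normal order): 9
term was already normal: no
first redex: a beta-redex
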